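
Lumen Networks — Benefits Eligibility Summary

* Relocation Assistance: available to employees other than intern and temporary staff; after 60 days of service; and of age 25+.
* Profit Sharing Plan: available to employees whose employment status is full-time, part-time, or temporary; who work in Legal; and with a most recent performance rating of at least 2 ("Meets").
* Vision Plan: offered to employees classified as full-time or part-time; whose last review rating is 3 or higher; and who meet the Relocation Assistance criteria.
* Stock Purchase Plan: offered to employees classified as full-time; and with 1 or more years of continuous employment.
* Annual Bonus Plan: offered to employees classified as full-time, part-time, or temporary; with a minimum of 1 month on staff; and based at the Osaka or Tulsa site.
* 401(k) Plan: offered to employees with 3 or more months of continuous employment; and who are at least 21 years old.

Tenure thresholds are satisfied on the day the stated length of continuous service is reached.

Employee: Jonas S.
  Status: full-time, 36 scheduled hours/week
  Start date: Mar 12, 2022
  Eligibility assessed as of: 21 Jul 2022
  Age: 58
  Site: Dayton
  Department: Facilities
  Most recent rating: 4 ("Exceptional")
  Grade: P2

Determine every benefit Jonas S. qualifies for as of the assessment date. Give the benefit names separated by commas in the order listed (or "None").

Relocation Assistance, Vision Plan, 401(k) Plan

Service from Mar 12, 2022 to 21 Jul 2022: 131 days.
Relocation Assistance — status full-time ✓ (not excluded); service 131 days ≥ 60 days ✓; age 58 ≥ 25 ✓ → eligible.
Profit Sharing Plan — status full-time ✓; dept Facilities ✗ → not eligible.
Vision Plan — status full-time ✓; rating 4 ≥ 3 ✓; eligible for Relocation Assistance ✓ → eligible.
Stock Purchase Plan — status full-time ✓; service 131 days < 1 year (≈365 days) ✗ → not eligible.
Annual Bonus Plan — status full-time ✓; service 131 days ≥ 1 month (≈30 days) ✓; site Dayton ✗ (not Osaka or Tulsa) → not eligible.
401(k) Plan — service 131 days ≥ 3 months (≈90 days) ✓; age 58 ≥ 21 ✓ → eligible.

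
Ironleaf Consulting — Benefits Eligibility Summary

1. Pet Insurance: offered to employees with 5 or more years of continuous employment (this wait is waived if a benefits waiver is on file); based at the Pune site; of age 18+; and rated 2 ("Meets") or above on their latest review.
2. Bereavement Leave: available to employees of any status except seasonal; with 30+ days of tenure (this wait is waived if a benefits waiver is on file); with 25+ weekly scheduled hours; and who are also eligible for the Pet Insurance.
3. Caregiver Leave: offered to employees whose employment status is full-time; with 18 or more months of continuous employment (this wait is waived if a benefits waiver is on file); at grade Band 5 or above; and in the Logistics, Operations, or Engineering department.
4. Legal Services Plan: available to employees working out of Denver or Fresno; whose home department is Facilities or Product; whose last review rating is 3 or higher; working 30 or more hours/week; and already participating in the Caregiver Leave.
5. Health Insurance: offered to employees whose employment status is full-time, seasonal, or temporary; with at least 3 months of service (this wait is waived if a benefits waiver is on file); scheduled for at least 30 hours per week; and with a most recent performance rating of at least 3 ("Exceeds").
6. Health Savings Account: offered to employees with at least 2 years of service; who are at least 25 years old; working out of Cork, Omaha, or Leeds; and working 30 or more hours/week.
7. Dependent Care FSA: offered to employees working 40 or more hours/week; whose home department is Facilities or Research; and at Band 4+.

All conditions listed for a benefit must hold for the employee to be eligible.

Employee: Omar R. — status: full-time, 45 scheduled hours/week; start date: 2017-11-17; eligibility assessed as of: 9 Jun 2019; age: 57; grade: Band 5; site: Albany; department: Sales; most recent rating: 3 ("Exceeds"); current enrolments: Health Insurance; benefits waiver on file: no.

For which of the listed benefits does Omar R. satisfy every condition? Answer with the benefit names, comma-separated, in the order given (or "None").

Health Insurance

Service from 2017-11-17 to 9 Jun 2019: 569 days.
Pet Insurance — no waiver, service 569 days < 5 years (≈1825 days) ✗ → not eligible.
Bereavement Leave — status full-time ✓ (not excluded); no waiver, service 569 days ≥ 30 days ✓; 45 hrs/wk ≥ 25 ✓; not eligible for Pet Insurance ✗ → not eligible.
Caregiver Leave — status full-time ✓; no waiver, service 569 days ≥ 18 months (≈540 days) ✓; grade Band 5 ≥ Band 5 ✓; dept Sales ✗ → not eligible.
Legal Services Plan — site Albany ✗ (not Denver or Fresno) → not eligible.
Health Insurance — status full-time ✓; no waiver, service 569 days ≥ 3 months (≈90 days) ✓; 45 hrs/wk ≥ 30 ✓; rating 3 ≥ 3 ✓ → eligible.
Health Savings Account — service 569 days < 2 years (≈730 days) ✗ → not eligible.
Dependent Care FSA — 45 hrs/wk ≥ 40 ✓; dept Sales ✗ → not eligible.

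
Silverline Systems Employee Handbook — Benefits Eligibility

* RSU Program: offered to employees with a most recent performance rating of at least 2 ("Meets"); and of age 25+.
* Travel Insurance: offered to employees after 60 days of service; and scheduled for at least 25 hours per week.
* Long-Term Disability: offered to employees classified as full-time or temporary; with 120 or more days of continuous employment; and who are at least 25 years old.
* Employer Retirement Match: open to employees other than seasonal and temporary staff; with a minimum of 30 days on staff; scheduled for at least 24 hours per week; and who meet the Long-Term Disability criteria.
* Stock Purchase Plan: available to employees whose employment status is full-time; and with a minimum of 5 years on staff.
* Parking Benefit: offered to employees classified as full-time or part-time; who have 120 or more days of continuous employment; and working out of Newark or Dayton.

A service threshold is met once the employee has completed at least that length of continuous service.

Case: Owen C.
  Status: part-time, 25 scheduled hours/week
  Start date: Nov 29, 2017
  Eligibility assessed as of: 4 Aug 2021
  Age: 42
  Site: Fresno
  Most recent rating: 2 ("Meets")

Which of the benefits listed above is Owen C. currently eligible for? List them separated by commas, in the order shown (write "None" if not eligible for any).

Service from Nov 29, 2017 to 4 Aug 2021: 1344 days.
RSU Program — rating 2 ≥ 2 ✓; age 42 ≥ 25 ✓ → eligible.
Travel Insurance — service 1344 days ≥ 60 days ✓; 25 hrs/wk ≥ 25 ✓ → eligible.
Long-Term Disability — status part-time ✗ (requires full-time or temporary) → not eligible.
Employer Retirement Match — status part-time ✓ (not excluded); service 1344 days ≥ 30 days ✓; 25 hrs/wk ≥ 24 ✓; not eligible for Long-Term Disability ✗ → not eligible.
Stock Purchase Plan — status part-time ✗ (requires full-time) → not eligible.
Parking Benefit — status part-time ✓; service 1344 days ≥ 120 days ✓; site Fresno ✗ (not Newark or Dayton) → not eligible.

RSU Program, Travel Insurance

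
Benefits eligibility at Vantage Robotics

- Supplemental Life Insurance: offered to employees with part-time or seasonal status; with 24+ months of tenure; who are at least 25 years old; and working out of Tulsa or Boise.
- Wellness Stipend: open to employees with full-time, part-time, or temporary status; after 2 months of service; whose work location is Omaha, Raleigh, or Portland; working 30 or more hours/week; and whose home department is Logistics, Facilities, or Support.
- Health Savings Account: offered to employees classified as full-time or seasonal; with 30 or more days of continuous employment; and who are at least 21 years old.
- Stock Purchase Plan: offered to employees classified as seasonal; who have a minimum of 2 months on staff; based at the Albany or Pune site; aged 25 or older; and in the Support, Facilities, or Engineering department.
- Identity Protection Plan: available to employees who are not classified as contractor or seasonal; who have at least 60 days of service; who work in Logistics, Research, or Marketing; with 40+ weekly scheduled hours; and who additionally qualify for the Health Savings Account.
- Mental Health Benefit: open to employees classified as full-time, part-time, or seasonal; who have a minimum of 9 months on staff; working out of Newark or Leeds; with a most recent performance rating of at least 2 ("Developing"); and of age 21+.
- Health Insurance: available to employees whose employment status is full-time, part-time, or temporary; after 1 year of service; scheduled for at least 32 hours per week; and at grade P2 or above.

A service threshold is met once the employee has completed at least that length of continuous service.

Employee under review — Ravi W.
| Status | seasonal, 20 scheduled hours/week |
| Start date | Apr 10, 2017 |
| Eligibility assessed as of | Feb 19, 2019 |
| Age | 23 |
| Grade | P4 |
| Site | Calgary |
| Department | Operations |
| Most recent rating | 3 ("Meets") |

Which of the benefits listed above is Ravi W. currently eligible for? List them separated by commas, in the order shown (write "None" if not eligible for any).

Service from Apr 10, 2017 to Feb 19, 2019: 680 days.
Supplemental Life Insurance — status seasonal ✓; service 680 days < 24 months (≈720 days) ✗ → not eligible.
Wellness Stipend — status seasonal ✗ (requires full-time, part-time, or temporary) → not eligible.
Health Savings Account — status seasonal ✓; service 680 days ≥ 30 days ✓; age 23 ≥ 21 ✓ → eligible.
Stock Purchase Plan — status seasonal ✓; service 680 days ≥ 2 months (≈60 days) ✓; site Calgary ✗ (not Albany or Pune) → not eligible.
Identity Protection Plan — status seasonal ✗ (excluded) → not eligible.
Mental Health Benefit — status seasonal ✓; service 680 days ≥ 9 months (≈270 days) ✓; site Calgary ✗ (not Newark or Leeds) → not eligible.
Health Insurance — status seasonal ✗ (requires full-time, part-time, or temporary) → not eligible.

Health Savings Account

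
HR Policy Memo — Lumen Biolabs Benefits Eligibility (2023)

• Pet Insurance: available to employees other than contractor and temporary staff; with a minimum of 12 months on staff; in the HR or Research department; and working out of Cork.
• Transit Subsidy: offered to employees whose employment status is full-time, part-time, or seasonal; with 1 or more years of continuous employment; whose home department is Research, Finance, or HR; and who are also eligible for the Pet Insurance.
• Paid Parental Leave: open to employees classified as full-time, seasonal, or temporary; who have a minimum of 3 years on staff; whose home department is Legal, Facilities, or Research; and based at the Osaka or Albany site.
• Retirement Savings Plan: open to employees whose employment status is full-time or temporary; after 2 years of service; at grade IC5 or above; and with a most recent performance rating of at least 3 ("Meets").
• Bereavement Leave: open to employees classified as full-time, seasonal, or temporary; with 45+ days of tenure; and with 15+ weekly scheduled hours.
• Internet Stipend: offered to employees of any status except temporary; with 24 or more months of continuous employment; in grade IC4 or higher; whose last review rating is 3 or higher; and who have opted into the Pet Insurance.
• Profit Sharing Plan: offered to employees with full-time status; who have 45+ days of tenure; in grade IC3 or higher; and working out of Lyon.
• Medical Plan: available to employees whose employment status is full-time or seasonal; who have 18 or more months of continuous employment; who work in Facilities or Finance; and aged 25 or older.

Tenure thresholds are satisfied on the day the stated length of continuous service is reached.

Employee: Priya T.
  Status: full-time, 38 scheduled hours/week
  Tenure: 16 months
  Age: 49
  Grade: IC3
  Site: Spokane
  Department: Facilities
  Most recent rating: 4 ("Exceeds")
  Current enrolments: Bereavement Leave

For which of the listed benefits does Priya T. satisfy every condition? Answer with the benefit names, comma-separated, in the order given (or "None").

Bereavement Leave

Pet Insurance — status full-time ✓ (not excluded); service 16 months ≥ 12 months ✓; dept Facilities ✗ → not eligible.
Transit Subsidy — status full-time ✓; service 16 months ≥ 1 year (≈365 days) ✓; dept Facilities ✗ → not eligible.
Paid Parental Leave — status full-time ✓; service 16 months < 3 years (≈1095 days) ✗ → not eligible.
Retirement Savings Plan — status full-time ✓; service 16 months < 2 years (≈730 days) ✗ → not eligible.
Bereavement Leave — status full-time ✓; service 16 months ≥ 45 days ✓; 38 hrs/wk ≥ 15 ✓ → eligible.
Internet Stipend — status full-time ✓ (not excluded); service 16 months < 24 months ✗ → not eligible.
Profit Sharing Plan — status full-time ✓; service 16 months ≥ 45 days ✓; grade IC3 ≥ IC3 ✓; site Spokane ✗ (not Lyon) → not eligible.
Medical Plan — status full-time ✓; service 16 months < 18 months ✗ → not eligible.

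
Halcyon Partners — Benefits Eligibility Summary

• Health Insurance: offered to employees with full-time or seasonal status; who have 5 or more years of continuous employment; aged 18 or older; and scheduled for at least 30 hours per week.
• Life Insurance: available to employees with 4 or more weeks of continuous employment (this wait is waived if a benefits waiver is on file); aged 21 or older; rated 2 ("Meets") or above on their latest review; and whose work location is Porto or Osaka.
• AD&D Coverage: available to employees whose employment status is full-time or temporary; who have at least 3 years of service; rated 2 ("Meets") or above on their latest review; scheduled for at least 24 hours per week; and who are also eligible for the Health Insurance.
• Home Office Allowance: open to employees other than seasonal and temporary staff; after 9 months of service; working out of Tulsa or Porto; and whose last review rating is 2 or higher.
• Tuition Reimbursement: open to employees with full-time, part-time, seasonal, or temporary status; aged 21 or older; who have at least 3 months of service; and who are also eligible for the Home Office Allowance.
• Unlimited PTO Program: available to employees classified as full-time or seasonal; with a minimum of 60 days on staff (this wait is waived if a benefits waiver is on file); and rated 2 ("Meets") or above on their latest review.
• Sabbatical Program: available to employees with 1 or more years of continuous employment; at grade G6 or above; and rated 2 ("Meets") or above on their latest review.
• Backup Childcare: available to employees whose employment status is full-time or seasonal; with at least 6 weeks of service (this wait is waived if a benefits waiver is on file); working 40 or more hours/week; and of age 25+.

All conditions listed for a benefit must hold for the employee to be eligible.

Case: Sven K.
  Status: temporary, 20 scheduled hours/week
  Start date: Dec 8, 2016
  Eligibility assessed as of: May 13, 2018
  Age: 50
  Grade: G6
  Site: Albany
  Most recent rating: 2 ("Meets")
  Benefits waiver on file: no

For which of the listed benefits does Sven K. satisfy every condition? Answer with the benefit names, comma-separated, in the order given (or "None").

Sabbatical Program

Service from Dec 8, 2016 to May 13, 2018: 521 days.
Health Insurance — status temporary ✗ (requires full-time or seasonal) → not eligible.
Life Insurance — no waiver, service 521 days ≥ 4 weeks (≈28 days) ✓; age 50 ≥ 21 ✓; rating 2 ≥ 2 ✓; site Albany ✗ (not Porto or Osaka) → not eligible.
AD&D Coverage — status temporary ✓; service 521 days < 3 years (≈1095 days) ✗ → not eligible.
Home Office Allowance — status temporary ✗ (excluded) → not eligible.
Tuition Reimbursement — status temporary ✓; age 50 ≥ 21 ✓; service 521 days ≥ 3 months (≈90 days) ✓; not eligible for Home Office Allowance ✗ → not eligible.
Unlimited PTO Program — status temporary ✗ (requires full-time or seasonal) → not eligible.
Sabbatical Program — service 521 days ≥ 1 year (≈365 days) ✓; grade G6 ≥ G6 ✓; rating 2 ≥ 2 ✓ → eligible.
Backup Childcare — status temporary ✗ (requires full-time or seasonal) → not eligible.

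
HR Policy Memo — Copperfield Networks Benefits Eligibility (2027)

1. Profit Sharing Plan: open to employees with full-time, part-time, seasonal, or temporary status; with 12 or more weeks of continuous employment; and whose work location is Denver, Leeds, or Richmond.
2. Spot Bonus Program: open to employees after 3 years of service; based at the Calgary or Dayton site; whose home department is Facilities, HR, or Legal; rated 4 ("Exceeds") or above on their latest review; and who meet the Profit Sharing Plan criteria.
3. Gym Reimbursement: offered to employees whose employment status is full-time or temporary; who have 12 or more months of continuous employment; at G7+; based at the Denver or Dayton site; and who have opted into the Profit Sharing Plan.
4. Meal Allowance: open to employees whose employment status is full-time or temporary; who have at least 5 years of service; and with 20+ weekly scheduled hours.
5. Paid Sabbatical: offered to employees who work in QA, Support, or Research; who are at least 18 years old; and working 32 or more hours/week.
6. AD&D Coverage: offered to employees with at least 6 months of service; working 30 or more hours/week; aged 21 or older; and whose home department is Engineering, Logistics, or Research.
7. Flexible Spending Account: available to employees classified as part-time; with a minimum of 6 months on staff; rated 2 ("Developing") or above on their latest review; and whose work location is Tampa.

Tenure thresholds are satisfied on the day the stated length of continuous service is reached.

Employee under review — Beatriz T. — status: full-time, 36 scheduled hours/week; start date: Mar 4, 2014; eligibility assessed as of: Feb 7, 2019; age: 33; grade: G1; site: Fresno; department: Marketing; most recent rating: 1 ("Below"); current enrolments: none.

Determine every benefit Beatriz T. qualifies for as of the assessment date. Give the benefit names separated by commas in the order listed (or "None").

None

Service from Mar 4, 2014 to Feb 7, 2019: 1801 days.
Profit Sharing Plan — status full-time ✓; service 1801 days ≥ 12 weeks (≈84 days) ✓; site Fresno ✗ (not Denver, Leeds, or Richmond) → not eligible.
Spot Bonus Program — service 1801 days ≥ 3 years (≈1095 days) ✓; site Fresno ✗ (not Calgary or Dayton) → not eligible.
Gym Reimbursement — status full-time ✓; service 1801 days ≥ 12 months (≈360 days) ✓; grade G1 < G7 ✗ → not eligible.
Meal Allowance — status full-time ✓; service 1801 days < 5 years (≈1825 days) ✗ → not eligible.
Paid Sabbatical — dept Marketing ✗ → not eligible.
AD&D Coverage — service 1801 days ≥ 6 months (≈180 days) ✓; 36 hrs/wk ≥ 30 ✓; age 33 ≥ 21 ✓; dept Marketing ✗ → not eligible.
Flexible Spending Account — status full-time ✗ (requires part-time) → not eligible.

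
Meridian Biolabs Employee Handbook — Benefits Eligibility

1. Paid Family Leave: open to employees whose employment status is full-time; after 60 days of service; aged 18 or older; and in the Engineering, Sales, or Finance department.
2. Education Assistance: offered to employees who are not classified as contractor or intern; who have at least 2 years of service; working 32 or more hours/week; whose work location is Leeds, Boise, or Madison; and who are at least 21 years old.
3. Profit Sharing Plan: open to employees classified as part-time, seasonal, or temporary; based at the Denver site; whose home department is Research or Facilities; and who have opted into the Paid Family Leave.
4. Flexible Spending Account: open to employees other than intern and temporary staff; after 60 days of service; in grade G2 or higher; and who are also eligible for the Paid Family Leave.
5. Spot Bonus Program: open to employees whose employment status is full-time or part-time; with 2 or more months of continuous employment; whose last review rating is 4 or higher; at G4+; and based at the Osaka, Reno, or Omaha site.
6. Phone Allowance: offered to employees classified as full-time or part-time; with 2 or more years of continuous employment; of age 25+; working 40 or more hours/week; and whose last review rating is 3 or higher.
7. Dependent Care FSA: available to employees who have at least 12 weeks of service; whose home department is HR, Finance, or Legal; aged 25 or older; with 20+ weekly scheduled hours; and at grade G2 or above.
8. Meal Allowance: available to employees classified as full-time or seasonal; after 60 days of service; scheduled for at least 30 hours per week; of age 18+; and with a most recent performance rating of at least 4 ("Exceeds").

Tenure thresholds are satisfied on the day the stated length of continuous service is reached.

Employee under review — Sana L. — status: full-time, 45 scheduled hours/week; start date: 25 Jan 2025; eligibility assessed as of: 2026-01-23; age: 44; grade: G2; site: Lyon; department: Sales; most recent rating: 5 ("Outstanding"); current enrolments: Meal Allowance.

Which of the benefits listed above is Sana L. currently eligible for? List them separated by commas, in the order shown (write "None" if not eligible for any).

Paid Family Leave, Flexible Spending Account, Meal Allowance

Service from 25 Jan 2025 to 2026-01-23: 363 days.
Paid Family Leave — status full-time ✓; service 363 days ≥ 60 days ✓; age 44 ≥ 18 ✓; dept Sales ✓ → eligible.
Education Assistance — status full-time ✓ (not excluded); service 363 days < 2 years (≈730 days) ✗ → not eligible.
Profit Sharing Plan — status full-time ✗ (requires part-time, seasonal, or temporary) → not eligible.
Flexible Spending Account — status full-time ✓ (not excluded); service 363 days ≥ 60 days ✓; grade G2 ≥ G2 ✓; eligible for Paid Family Leave ✓ → eligible.
Spot Bonus Program — status full-time ✓; service 363 days ≥ 2 months (≈60 days) ✓; rating 5 ≥ 4 ✓; grade G2 < G4 ✗ → not eligible.
Phone Allowance — status full-time ✓; service 363 days < 2 years (≈730 days) ✗ → not eligible.
Dependent Care FSA — service 363 days ≥ 12 weeks (≈84 days) ✓; dept Sales ✗ → not eligible.
Meal Allowance — status full-time ✓; service 363 days ≥ 60 days ✓; 45 hrs/wk ≥ 30 ✓; age 44 ≥ 18 ✓; rating 5 ≥ 4 ✓ → eligible.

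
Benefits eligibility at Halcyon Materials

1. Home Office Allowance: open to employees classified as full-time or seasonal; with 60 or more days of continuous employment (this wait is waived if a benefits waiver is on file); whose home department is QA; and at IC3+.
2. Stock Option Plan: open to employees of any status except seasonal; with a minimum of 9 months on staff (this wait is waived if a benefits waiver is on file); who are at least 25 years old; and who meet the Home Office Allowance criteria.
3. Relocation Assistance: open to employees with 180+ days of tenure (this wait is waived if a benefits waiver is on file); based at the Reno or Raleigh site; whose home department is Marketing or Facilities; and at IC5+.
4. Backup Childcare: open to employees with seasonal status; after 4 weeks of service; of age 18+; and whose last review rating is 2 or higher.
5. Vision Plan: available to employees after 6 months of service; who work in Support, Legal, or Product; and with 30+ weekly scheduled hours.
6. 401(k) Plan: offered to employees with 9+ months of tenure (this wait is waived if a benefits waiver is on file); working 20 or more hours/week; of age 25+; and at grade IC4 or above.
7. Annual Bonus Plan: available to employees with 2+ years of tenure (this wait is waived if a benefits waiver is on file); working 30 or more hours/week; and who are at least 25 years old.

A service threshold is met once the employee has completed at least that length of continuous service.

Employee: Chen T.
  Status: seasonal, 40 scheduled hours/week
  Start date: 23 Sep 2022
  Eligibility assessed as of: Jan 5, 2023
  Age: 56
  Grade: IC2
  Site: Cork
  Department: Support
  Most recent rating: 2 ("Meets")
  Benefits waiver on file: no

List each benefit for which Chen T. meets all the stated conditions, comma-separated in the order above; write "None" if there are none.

Service from 23 Sep 2022 to Jan 5, 2023: 104 days.
Home Office Allowance — status seasonal ✓; no waiver, service 104 days ≥ 60 days ✓; dept Support ✗ → not eligible.
Stock Option Plan — status seasonal ✗ (excluded) → not eligible.
Relocation Assistance — no waiver, service 104 days < 180 days ✗ → not eligible.
Backup Childcare — status seasonal ✓; service 104 days ≥ 4 weeks (≈28 days) ✓; age 56 ≥ 18 ✓; rating 2 ≥ 2 ✓ → eligible.
Vision Plan — service 104 days < 6 months (≈180 days) ✗ → not eligible.
401(k) Plan — no waiver, service 104 days < 9 months (≈270 days) ✗ → not eligible.
Annual Bonus Plan — no waiver, service 104 days < 2 years (≈730 days) ✗ → not eligible.

Backup Childcare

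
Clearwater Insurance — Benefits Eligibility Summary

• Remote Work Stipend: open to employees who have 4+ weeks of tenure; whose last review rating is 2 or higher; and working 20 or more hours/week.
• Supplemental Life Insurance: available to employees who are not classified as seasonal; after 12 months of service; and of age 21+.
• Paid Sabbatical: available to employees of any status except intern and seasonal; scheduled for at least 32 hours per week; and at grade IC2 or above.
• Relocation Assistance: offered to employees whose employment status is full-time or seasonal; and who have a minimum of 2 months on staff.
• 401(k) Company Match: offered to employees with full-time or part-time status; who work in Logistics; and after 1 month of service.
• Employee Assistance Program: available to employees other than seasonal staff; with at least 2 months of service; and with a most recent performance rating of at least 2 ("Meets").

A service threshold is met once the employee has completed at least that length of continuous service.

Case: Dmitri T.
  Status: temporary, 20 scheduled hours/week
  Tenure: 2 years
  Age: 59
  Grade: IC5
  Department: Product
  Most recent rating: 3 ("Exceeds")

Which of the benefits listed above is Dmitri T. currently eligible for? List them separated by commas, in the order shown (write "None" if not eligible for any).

Remote Work Stipend — service 2 years ≥ 4 weeks (≈28 days) ✓; rating 3 ≥ 2 ✓; 20 hrs/wk ≥ 20 ✓ → eligible.
Supplemental Life Insurance — status temporary ✓ (not excluded); service 2 years ≥ 12 months (≈360 days) ✓; age 59 ≥ 21 ✓ → eligible.
Paid Sabbatical — status temporary ✓ (not excluded); 20 hrs/wk < 32 ✗ → not eligible.
Relocation Assistance — status temporary ✗ (requires full-time or seasonal) → not eligible.
401(k) Company Match — status temporary ✗ (requires full-time or part-time) → not eligible.
Employee Assistance Program — status temporary ✓ (not excluded); service 2 years ≥ 2 months (≈60 days) ✓; rating 3 ≥ 2 ✓ → eligible.

Remote Work Stipend, Supplemental Life Insurance, Employee Assistance Program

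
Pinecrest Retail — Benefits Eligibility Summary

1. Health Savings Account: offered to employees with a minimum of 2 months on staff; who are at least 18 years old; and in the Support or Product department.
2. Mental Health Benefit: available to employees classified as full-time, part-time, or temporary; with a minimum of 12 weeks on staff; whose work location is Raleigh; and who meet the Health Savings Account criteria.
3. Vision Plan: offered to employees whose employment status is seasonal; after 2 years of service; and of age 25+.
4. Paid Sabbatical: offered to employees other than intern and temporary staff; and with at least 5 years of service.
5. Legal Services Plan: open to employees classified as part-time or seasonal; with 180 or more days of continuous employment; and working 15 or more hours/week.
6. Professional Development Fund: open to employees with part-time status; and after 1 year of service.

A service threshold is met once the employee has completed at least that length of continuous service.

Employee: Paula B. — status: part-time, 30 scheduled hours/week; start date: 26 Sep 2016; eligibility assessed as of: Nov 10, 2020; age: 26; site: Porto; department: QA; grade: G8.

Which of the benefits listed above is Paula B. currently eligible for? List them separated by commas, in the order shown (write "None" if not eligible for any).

Legal Services Plan, Professional Development Fund

Service from 26 Sep 2016 to Nov 10, 2020: 1506 days.
Health Savings Account — service 1506 days ≥ 2 months (≈60 days) ✓; age 26 ≥ 18 ✓; dept QA ✗ → not eligible.
Mental Health Benefit — status part-time ✓; service 1506 days ≥ 12 weeks (≈84 days) ✓; site Porto ✗ (not Raleigh) → not eligible.
Vision Plan — status part-time ✗ (requires seasonal) → not eligible.
Paid Sabbatical — status part-time ✓ (not excluded); service 1506 days < 5 years (≈1825 days) ✗ → not eligible.
Legal Services Plan — status part-time ✓; service 1506 days ≥ 180 days ✓; 30 hrs/wk ≥ 15 ✓ → eligible.
Professional Development Fund — status part-time ✓; service 1506 days ≥ 1 year (≈365 days) ✓ → eligible.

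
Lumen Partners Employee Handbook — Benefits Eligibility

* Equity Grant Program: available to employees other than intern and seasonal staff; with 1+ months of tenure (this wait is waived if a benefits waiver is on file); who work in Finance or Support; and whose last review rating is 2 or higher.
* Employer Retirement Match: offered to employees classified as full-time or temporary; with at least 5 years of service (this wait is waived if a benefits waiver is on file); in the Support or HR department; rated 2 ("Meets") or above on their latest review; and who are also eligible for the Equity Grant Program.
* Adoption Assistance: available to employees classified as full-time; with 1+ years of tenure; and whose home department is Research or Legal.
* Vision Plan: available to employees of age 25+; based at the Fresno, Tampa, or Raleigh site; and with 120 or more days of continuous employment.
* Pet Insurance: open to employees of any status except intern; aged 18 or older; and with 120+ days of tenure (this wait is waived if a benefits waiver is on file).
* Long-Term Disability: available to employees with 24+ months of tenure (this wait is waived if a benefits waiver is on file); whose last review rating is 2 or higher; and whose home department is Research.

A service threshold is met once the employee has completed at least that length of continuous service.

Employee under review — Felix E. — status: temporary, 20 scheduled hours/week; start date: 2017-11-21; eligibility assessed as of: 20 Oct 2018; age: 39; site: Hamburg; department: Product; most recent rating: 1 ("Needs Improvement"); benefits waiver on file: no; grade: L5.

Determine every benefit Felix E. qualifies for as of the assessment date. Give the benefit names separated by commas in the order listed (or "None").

Service from 2017-11-21 to 20 Oct 2018: 333 days.
Equity Grant Program — status temporary ✓ (not excluded); no waiver, service 333 days ≥ 1 month (≈30 days) ✓; dept Product ✗ → not eligible.
Employer Retirement Match — status temporary ✓; no waiver, service 333 days < 5 years (≈1825 days) ✗ → not eligible.
Adoption Assistance — status temporary ✗ (requires full-time) → not eligible.
Vision Plan — age 39 ≥ 25 ✓; site Hamburg ✗ (not Fresno, Tampa, or Raleigh) → not eligible.
Pet Insurance — status temporary ✓ (not excluded); age 39 ≥ 18 ✓; no waiver, service 333 days ≥ 120 days ✓ → eligible.
Long-Term Disability — no waiver, service 333 days < 24 months (≈720 days) ✗ → not eligible.

Pet Insurance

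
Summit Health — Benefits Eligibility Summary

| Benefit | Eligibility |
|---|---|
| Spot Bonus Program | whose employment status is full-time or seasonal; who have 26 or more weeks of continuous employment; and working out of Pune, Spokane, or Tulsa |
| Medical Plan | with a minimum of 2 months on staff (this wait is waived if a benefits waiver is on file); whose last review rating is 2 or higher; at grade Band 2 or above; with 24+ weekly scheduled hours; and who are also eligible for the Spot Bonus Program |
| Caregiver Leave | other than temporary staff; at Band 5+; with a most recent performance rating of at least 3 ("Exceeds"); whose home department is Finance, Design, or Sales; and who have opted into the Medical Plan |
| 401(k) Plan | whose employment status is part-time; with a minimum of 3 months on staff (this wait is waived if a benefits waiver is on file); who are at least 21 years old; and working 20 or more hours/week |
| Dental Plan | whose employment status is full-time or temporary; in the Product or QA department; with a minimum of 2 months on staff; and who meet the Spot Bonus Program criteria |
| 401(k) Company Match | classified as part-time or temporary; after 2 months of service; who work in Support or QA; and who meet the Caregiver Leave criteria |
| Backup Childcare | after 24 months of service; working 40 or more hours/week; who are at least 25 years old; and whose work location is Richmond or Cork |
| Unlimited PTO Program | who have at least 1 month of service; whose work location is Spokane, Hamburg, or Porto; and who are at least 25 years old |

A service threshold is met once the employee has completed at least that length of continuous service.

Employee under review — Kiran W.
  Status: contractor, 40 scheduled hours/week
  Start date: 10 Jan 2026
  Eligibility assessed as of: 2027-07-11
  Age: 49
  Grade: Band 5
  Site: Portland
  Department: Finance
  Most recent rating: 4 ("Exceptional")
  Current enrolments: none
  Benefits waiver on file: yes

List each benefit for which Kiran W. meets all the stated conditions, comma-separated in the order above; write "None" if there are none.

None

Service from 10 Jan 2026 to 2027-07-11: 547 days.
Spot Bonus Program — status contractor ✗ (requires full-time or seasonal) → not eligible.
Medical Plan — benefits waiver on file ✓; rating 4 ≥ 2 ✓; grade Band 5 ≥ Band 2 ✓; 40 hrs/wk ≥ 24 ✓; not eligible for Spot Bonus Program ✗ → not eligible.
Caregiver Leave — status contractor ✓ (not excluded); grade Band 5 ≥ Band 5 ✓; rating 4 ≥ 3 ✓; dept Finance ✓; not enrolled in Medical Plan ✗ → not eligible.
401(k) Plan — status contractor ✗ (requires part-time) → not eligible.
Dental Plan — status contractor ✗ (requires full-time or temporary) → not eligible.
401(k) Company Match — status contractor ✗ (requires part-time or temporary) → not eligible.
Backup Childcare — service 547 days < 24 months (≈720 days) ✗ → not eligible.
Unlimited PTO Program — service 547 days ≥ 1 month (≈30 days) ✓; site Portland ✗ (not Spokane, Hamburg, or Porto) → not eligible.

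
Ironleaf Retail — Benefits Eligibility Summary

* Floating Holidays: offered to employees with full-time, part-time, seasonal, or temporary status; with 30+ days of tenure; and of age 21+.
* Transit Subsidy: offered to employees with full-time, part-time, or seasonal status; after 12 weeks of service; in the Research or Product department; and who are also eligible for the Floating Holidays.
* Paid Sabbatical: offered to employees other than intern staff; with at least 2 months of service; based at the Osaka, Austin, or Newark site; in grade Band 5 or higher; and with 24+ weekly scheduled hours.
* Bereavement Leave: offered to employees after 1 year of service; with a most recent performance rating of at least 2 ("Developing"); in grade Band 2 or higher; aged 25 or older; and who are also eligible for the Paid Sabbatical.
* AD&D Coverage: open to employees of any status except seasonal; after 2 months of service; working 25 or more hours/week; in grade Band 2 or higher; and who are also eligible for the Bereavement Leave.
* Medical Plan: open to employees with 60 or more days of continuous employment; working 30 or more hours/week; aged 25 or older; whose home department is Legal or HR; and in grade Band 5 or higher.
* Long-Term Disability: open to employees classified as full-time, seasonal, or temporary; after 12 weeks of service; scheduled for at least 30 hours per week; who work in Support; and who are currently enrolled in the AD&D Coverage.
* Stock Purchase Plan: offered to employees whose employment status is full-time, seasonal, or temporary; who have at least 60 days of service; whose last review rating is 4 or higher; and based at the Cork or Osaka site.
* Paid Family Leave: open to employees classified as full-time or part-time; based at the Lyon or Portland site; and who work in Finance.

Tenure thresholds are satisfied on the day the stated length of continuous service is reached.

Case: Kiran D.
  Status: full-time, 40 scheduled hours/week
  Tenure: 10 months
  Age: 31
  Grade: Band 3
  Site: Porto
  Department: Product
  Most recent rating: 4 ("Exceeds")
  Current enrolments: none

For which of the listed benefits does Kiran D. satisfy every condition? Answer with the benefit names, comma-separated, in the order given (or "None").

Floating Holidays, Transit Subsidy

Floating Holidays — status full-time ✓; service 10 months ≥ 30 days ✓; age 31 ≥ 21 ✓ → eligible.
Transit Subsidy — status full-time ✓; service 10 months ≥ 12 weeks (≈84 days) ✓; dept Product ✓; eligible for Floating Holidays ✓ → eligible.
Paid Sabbatical — status full-time ✓ (not excluded); service 10 months ≥ 2 months ✓; site Porto ✗ (not Osaka, Austin, or Newark) → not eligible.
Bereavement Leave — service 10 months < 1 year (≈365 days) ✗ → not eligible.
AD&D Coverage — status full-time ✓ (not excluded); service 10 months ≥ 2 months ✓; 40 hrs/wk ≥ 25 ✓; grade Band 3 ≥ Band 2 ✓; not eligible for Bereavement Leave ✗ → not eligible.
Medical Plan — service 10 months ≥ 60 days ✓; 40 hrs/wk ≥ 30 ✓; age 31 ≥ 25 ✓; dept Product ✗ → not eligible.
Long-Term Disability — status full-time ✓; service 10 months ≥ 12 weeks (≈84 days) ✓; 40 hrs/wk ≥ 30 ✓; dept Product ✗ → not eligible.
Stock Purchase Plan — status full-time ✓; service 10 months ≥ 60 days ✓; rating 4 ≥ 4 ✓; site Porto ✗ (not Cork or Osaka) → not eligible.
Paid Family Leave — status full-time ✓; site Porto ✗ (not Lyon or Portland) → not eligible.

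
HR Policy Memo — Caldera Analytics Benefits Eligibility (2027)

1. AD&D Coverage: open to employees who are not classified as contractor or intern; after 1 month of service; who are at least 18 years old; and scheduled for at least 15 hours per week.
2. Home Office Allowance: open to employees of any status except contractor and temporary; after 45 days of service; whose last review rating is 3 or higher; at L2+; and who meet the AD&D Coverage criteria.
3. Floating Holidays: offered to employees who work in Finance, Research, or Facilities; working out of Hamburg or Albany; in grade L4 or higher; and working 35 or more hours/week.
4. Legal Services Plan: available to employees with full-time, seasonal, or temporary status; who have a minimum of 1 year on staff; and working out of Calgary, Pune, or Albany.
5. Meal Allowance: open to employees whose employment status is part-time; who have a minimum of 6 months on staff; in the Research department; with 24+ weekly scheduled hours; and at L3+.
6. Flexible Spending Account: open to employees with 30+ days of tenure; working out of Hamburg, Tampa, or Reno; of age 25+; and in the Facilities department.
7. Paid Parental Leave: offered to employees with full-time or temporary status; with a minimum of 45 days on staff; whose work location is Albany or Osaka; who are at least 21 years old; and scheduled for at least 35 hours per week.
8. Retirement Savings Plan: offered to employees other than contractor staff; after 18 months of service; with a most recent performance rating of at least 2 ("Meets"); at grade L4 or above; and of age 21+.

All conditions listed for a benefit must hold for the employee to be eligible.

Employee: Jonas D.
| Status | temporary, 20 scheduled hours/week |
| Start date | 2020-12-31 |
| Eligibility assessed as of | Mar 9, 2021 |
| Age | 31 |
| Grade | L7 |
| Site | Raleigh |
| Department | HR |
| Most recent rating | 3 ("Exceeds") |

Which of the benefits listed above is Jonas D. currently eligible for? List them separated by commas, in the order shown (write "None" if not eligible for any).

Service from 2020-12-31 to Mar 9, 2021: 68 days.
AD&D Coverage — status temporary ✓ (not excluded); service 68 days ≥ 1 month (≈30 days) ✓; age 31 ≥ 18 ✓; 20 hrs/wk ≥ 15 ✓ → eligible.
Home Office Allowance — status temporary ✗ (excluded) → not eligible.
Floating Holidays — dept HR ✗ → not eligible.
Legal Services Plan — status temporary ✓; service 68 days < 1 year (≈365 days) ✗ → not eligible.
Meal Allowance — status temporary ✗ (requires part-time) → not eligible.
Flexible Spending Account — service 68 days ≥ 30 days ✓; site Raleigh ✗ (not Hamburg, Tampa, or Reno) → not eligible.
Paid Parental Leave — status temporary ✓; service 68 days ≥ 45 days ✓; site Raleigh ✗ (not Albany or Osaka) → not eligible.
Retirement Savings Plan — status temporary ✓ (not excluded); service 68 days < 18 months (≈540 days) ✗ → not eligible.

AD&D Coverage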